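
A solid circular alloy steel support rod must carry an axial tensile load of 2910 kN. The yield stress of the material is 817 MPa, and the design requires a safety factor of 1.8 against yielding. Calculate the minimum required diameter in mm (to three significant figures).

d = 90.3 mm

Allowable stress σ_allow = 817/1.8 = 453.9 MPa.
Required area A = F/σ_allow = 2910000/453.9 = 6411 mm².
A = πd²/4 → d = √(4A/π) = 90.35 mm.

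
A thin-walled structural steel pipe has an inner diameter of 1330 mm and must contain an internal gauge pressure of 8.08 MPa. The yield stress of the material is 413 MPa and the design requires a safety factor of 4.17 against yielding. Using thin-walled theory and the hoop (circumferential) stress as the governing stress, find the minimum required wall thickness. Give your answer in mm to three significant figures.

σ_allow = 413/4.17 = 99.04 MPa.
Hoop stress σ_h = pD/(2t), so t = pD/(2σ_allow) = 8.08×1330/(2×99.04) = 54.25 mm.

t = 54.3 mm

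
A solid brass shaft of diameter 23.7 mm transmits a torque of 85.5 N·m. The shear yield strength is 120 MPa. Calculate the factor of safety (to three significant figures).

τ = 16T/(πd³) = 16×85500/(π×23.7³) = 32.71 MPa.
n = τ_limit/τ = 120/32.71 = 3.669.

n = 3.67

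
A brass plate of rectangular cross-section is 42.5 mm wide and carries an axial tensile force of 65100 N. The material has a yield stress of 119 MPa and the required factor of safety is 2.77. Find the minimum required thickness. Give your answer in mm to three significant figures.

t = 35.7 mm

σ_allow = 119/2.77 = 42.96 MPa.
Required area A = F/σ_allow = 65100/42.96 = 1515 mm².
t = A/w = 1515/42.5 = 35.66 mm.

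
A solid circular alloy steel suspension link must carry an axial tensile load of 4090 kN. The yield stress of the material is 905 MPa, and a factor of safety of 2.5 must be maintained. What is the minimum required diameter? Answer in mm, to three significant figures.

d = 120 mm

Allowable stress σ_allow = 905/2.5 = 362.0 MPa.
Required area A = F/σ_allow = 4090000/362.0 = 11300 mm².
A = πd²/4 → d = √(4A/π) = 119.9 mm.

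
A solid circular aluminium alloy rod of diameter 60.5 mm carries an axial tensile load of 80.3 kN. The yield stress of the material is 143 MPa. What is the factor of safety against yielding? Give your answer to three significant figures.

n = 5.12

A = πd²/4 = 2875 mm².
σ = F/A = 80300/2875 = 27.93 MPa.
n = 143/27.93 = 5.119.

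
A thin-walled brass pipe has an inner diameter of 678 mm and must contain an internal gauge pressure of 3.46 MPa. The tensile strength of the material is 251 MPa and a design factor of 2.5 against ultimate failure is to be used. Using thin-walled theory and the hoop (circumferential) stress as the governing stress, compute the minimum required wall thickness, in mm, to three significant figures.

t = 11.7 mm

σ_allow = 251/2.5 = 100.4 MPa.
Hoop stress σ_h = pD/(2t), so t = pD/(2σ_allow) = 3.46×678/(2×100.4) = 11.68 mm.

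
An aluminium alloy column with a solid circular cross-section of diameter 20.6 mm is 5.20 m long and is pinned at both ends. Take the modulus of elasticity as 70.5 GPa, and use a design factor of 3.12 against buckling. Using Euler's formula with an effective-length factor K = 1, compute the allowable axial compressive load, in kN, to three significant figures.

I = πd⁴/64 = π×20.6⁴/64 = 8840 mm⁴.
Effective length L_e = KL = 1×5.20 m = 5200 mm.
Euler critical load P_cr = π²EI/L_e² = π²×70500×8840/5200² = 227.5 N.
P_allow = P_cr/n = 227.5/3.12 = 72.91 N.

P_allow = 0.0729 kN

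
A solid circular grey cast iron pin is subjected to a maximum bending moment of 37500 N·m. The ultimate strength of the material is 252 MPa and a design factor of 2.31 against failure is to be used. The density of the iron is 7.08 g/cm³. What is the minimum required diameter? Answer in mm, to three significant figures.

σ_allow = 252/2.31 = 109.1 MPa.
For a solid circular section σ = 32M/(πd³), so d³ = 32M/(π σ_allow) = 32×3.7500×10^7/(π×109.1) = 3.501×10^6 mm³.
d = 151.8 mm.

d = 152 mm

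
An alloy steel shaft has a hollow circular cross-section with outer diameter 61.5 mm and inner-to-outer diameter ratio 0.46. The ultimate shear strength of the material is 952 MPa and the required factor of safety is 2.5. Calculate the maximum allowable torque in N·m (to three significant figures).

T_allow = 16600 N·m

τ_allow = 952/2.5 = 380.8 MPa.
For a hollow shaft T_allow = τ_allow·πd_o³(1−k⁴)/16 with 1−k⁴ = 0.9552, so πd_o³(1−k⁴)/16 = 43630 mm³.
T_allow = 380.8×43630 = 1.661×10^7 N·mm = 16610 N·m.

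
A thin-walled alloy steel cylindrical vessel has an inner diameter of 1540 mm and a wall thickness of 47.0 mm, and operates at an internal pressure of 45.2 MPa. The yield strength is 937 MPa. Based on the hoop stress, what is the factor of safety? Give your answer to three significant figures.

n = 1.27

σ_h = pD/(2t) = 45.2×1540/(2×47.0) = 740.5 MPa.
n = 937/740.5 = 1.265.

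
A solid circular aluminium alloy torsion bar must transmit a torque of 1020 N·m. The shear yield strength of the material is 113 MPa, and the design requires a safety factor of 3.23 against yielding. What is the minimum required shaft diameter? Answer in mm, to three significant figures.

Allowable shear stress τ_allow = 113/3.23 = 34.98 MPa.
For a solid shaft τ = 16T/(πd³), so d³ = 16T/(π τ_allow) = 16×1020000/(π×34.98) = 148500 mm³.
d = (148500)^(1/3) = 52.95 mm.

d = 53.0 mm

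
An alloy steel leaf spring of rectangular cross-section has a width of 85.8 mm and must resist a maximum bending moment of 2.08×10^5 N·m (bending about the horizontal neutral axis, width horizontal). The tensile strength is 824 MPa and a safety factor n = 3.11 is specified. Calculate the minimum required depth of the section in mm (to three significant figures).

σ_allow = 824/3.11 = 265.0 MPa.
For a rectangular section σ = 6M/(bh²), so h² = 6M/(b σ_allow) = 6×2.0800×10^8/(85.8×265.0) = 54900 mm².
h = 234.3 mm.

h = 234 mm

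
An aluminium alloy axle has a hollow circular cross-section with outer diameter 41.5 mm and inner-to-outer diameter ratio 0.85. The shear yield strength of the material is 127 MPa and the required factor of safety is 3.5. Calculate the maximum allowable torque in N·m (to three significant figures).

T_allow = 243 N·m

τ_allow = 127/3.5 = 36.29 MPa.
For a hollow shaft T_allow = τ_allow·πd_o³(1−k⁴)/16 with 1−k⁴ = 0.4780, so πd_o³(1−k⁴)/16 = 6708 mm³.
T_allow = 36.29×6708 = 243400 N·mm = 243.4 N·m.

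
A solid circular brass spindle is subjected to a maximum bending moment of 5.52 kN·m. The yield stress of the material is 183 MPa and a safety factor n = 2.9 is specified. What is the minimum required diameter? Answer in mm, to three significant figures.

σ_allow = 183/2.9 = 63.10 MPa.
For a solid circular section σ = 32M/(πd³), so d³ = 32M/(π σ_allow) = 32×5520000/(π×63.10) = 891000 mm³.
d = 96.23 mm.

d = 96.2 mm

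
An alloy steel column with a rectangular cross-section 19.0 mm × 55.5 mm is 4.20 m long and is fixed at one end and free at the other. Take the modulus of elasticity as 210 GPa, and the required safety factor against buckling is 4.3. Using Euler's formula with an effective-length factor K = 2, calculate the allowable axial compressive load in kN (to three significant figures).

Buckling occurs about the weak axis: I_min = h·b³/12 = 55.5×19.0³/12 = 31720 mm⁴ (b = 19.0 mm is the smaller dimension).
Effective length L_e = KL = 2×4.20 m = 8400 mm.
Euler critical load P_cr = π²EI/L_e² = π²×210000×31720/8400² = 931.8 N.
P_allow = P_cr/n = 931.8/4.3 = 216.7 N.

P_allow = 0.217 kN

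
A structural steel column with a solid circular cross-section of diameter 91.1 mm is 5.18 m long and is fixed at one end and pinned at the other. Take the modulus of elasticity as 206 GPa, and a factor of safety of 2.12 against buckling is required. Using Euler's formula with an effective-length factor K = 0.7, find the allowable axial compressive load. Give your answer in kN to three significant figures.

I = πd⁴/64 = π×91.1⁴/64 = 3.381×10^6 mm⁴.
Effective length L_e = KL = 0.7×5.18 m = 3626 mm.
Euler critical load P_cr = π²EI/L_e² = π²×206000×3.381×10^6/3626² = 522800 N.
P_allow = P_cr/n = 522800/2.12 = 246600 N.

P_allow = 247 kN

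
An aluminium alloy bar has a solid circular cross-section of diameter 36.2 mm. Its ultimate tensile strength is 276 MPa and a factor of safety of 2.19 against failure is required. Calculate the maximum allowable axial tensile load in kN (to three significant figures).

σ_allow = 276/2.19 = 126.0 MPa.
A = πd²/4 = π×36.2²/4 = 1029 mm².
F_allow = σ_allow × A = 126.0×1029 = 129700 N.

F_allow = 130 kN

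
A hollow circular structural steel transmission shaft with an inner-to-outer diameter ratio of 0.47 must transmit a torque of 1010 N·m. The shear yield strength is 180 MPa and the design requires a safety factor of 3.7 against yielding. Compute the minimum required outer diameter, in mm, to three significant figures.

d_o = 48.1 mm

τ_allow = 180/3.7 = 48.65 MPa.
For a hollow shaft τ = 16T/[πd_o³(1−k⁴)] with k = 0.47, so 1−k⁴ = 0.9512.
d_o³ = 16T/[π τ_allow (1−k⁴)] = 16×1010000/(π×48.65×0.9512) = 111200 mm³.
d_o = 48.08 mm.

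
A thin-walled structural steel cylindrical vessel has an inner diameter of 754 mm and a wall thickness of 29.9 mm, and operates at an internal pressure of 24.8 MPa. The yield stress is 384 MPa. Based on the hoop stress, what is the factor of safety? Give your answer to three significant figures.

σ_h = pD/(2t) = 24.8×754/(2×29.9) = 312.7 MPa.
n = 384/312.7 = 1.228.

n = 1.23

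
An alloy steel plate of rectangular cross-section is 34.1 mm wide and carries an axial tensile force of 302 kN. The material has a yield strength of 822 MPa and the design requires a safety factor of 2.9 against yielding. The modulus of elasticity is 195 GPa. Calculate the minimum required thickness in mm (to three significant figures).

t = 31.2 mm

σ_allow = 822/2.9 = 283.4 MPa.
Required area A = F/σ_allow = 302000/283.4 = 1065 mm².
t = A/w = 1065/34.1 = 31.24 mm.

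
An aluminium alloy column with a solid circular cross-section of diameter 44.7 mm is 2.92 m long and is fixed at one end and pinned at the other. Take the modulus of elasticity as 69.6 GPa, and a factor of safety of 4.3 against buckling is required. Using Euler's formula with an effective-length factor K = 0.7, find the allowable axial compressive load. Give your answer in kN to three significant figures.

I = πd⁴/64 = π×44.7⁴/64 = 196000 mm⁴.
Effective length L_e = KL = 0.7×2.92 m = 2044 mm.
Euler critical load P_cr = π²EI/L_e² = π²×69600×196000/2044² = 32220 N.
P_allow = P_cr/n = 32220/4.3 = 7493 N.

P_allow = 7.49 kN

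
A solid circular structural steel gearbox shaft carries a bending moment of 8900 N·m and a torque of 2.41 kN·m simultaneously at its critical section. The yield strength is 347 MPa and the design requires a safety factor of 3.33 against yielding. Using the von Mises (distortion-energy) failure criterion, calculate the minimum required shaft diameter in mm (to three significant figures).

σ_allow = σ_y/n = 347/3.33 = 104.2 MPa.
For a solid shaft σ_b = 32M/(πd³) and τ = 16T/(πd³), so the von Mises stress is σ' = (16/πd³)·√(4M²+3T²).
√(4M²+3T²) = √(4×(8.900×10^6)² + 3×(2.410×10^6)²) = 1.828×10^7 N·mm.
d³ = 16×1.828×10^7/(π×104.2) = 893600 mm³.
d = 96.32 mm.

d = 96.3 mm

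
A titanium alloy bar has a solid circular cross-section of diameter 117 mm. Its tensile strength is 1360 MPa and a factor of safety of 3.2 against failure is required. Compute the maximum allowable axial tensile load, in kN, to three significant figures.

F_allow = 4570 kN

σ_allow = 1360/3.2 = 425.0 MPa.
A = πd²/4 = π×117²/4 = 10750 mm².
F_allow = σ_allow × A = 425.0×10750 = 4.569×10^6 N.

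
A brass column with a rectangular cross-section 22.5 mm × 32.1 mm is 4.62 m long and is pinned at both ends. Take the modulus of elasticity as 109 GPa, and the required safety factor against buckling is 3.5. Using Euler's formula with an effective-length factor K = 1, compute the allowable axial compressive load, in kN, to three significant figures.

Buckling occurs about the weak axis: I_min = h·b³/12 = 32.1×22.5³/12 = 30470 mm⁴ (b = 22.5 mm is the smaller dimension).
Effective length L_e = KL = 1×4.62 m = 4620 mm.
Euler critical load P_cr = π²EI/L_e² = π²×109000×30470/4620² = 1536 N.
P_allow = P_cr/n = 1536/3.5 = 438.8 N.

P_allow = 0.439 kN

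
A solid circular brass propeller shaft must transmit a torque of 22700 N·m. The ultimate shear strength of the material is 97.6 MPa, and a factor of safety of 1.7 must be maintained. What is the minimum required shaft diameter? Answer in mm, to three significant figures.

Allowable shear stress τ_allow = 97.6/1.7 = 57.41 MPa.
For a solid shaft τ = 16T/(πd³), so d³ = 16T/(π τ_allow) = 16×2.2700×10^7/(π×57.41) = 2.014×10^6 mm³.
d = (2.014×10^6)^(1/3) = 126.3 mm.

d = 126 mm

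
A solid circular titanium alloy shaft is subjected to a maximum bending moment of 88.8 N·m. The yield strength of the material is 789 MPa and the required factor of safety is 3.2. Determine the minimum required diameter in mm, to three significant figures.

d = 15.4 mm

σ_allow = 789/3.2 = 246.6 MPa.
For a solid circular section σ = 32M/(πd³), so d³ = 32M/(π σ_allow) = 32×88800/(π×246.6) = 3668 mm³.
d = 15.42 mm.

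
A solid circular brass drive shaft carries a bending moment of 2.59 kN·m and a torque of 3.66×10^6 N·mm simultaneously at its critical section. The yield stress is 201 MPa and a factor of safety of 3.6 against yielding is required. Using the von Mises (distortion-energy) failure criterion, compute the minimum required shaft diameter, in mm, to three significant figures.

σ_allow = σ_y/n = 201/3.6 = 55.83 MPa.
For a solid shaft σ_b = 32M/(πd³) and τ = 16T/(πd³), so the von Mises stress is σ' = (16/πd³)·√(4M²+3T²).
√(4M²+3T²) = √(4×(2.590×10^6)² + 3×(3.660×10^6)²) = 8.187×10^6 N·mm.
d³ = 16×8.187×10^6/(π×55.83) = 746800 mm³.
d = 90.72 mm.

d = 90.7 mm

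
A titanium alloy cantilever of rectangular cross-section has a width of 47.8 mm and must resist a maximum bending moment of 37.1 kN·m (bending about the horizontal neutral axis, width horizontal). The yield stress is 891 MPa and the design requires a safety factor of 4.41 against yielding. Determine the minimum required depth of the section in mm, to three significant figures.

σ_allow = 891/4.41 = 202.0 MPa.
For a rectangular section σ = 6M/(bh²), so h² = 6M/(b σ_allow) = 6×3.7100×10^7/(47.8×202.0) = 23050 mm².
h = 151.8 mm.

h = 152 mm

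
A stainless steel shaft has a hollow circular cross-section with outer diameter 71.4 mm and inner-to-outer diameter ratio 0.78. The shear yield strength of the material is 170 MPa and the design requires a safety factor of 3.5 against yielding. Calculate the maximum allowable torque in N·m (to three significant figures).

τ_allow = 170/3.5 = 48.57 MPa.
For a hollow shaft T_allow = τ_allow·πd_o³(1−k⁴)/16 with 1−k⁴ = 0.6298, so πd_o³(1−k⁴)/16 = 45020 mm³.
T_allow = 48.57×45020 = 2.186×10^6 N·mm = 2186 N·m.

T_allow = 2190 N·m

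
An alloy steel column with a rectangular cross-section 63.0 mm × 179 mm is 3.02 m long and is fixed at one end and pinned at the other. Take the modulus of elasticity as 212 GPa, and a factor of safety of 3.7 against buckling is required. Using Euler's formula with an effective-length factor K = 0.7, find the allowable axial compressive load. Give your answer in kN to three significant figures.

P_allow = 472 kN

Buckling occurs about the weak axis: I_min = h·b³/12 = 179×63.0³/12 = 3.730×10^6 mm⁴ (b = 63.0 mm is the smaller dimension).
Effective length L_e = KL = 0.7×3.02 m = 2114 mm.
Euler critical load P_cr = π²EI/L_e² = π²×212000×3.730×10^6/2114² = 1.746×10^6 N.
P_allow = P_cr/n = 1.746×10^6/3.7 = 472000 N.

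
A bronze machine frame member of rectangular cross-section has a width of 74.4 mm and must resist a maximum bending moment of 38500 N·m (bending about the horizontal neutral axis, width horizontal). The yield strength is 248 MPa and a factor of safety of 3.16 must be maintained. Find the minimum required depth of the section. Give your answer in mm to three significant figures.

σ_allow = 248/3.16 = 78.48 MPa.
For a rectangular section σ = 6M/(bh²), so h² = 6M/(b σ_allow) = 6×3.8500×10^7/(74.4×78.48) = 39560 mm².
h = 198.9 mm.

h = 199 mm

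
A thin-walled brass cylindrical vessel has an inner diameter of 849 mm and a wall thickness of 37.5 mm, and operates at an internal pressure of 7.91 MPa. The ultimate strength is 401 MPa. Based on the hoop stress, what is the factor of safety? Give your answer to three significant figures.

σ_h = pD/(2t) = 7.91×849/(2×37.5) = 89.54 MPa.
n = 401/89.54 = 4.478.

n = 4.48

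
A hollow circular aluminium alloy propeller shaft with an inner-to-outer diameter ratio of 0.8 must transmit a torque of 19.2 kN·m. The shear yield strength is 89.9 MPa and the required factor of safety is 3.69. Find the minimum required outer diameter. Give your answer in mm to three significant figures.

d_o = 189 mm

τ_allow = 89.9/3.69 = 24.36 MPa.
For a hollow shaft τ = 16T/[πd_o³(1−k⁴)] with k = 0.8, so 1−k⁴ = 0.5904.
d_o³ = 16T/[π τ_allow (1−k⁴)] = 16×1.9200×10^7/(π×24.36×0.5904) = 6.798×10^6 mm³.
d_o = 189.4 mm.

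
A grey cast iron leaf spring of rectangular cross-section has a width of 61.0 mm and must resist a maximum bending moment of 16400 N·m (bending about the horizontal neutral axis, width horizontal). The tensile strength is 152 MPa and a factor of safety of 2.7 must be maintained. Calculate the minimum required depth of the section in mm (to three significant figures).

σ_allow = 152/2.7 = 56.30 MPa.
For a rectangular section σ = 6M/(bh²), so h² = 6M/(b σ_allow) = 6×1.6400×10^7/(61.0×56.30) = 28650 mm².
h = 169.3 mm.

h = 169 mm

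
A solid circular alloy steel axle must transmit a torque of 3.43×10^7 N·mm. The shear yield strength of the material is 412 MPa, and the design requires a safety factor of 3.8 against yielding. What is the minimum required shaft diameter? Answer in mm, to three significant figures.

Allowable shear stress τ_allow = 412/3.8 = 108.4 MPa.
For a solid shaft τ = 16T/(πd³), so d³ = 16T/(π τ_allow) = 16×3.4300×10^7/(π×108.4) = 1.611×10^6 mm³.
d = (1.611×10^6)^(1/3) = 117.2 mm.

d = 117 mm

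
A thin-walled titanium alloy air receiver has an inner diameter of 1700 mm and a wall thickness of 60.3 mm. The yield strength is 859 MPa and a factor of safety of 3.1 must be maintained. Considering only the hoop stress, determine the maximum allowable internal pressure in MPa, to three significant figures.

σ_allow = 859/3.1 = 277.1 MPa.
σ_h = pD/(2t) → p_allow = 2σ_allow t/D = 2×277.1×60.3/1700 = 19.66 MPa.

p_allow = 19.7 MPa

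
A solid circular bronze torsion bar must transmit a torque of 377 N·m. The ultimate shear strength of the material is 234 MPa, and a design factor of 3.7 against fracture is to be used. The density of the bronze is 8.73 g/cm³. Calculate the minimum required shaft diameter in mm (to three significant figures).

Allowable shear stress τ_allow = 234/3.7 = 63.24 MPa.
For a solid shaft τ = 16T/(πd³), so d³ = 16T/(π τ_allow) = 16×377000/(π×63.24) = 30360 mm³.
d = (30360)^(1/3) = 31.20 mm.

d = 31.2 mm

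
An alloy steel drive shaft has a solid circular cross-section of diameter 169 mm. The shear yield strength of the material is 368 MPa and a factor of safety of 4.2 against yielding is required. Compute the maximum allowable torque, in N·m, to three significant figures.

τ_allow = 368/4.2 = 87.62 MPa.
For a solid shaft T_allow = τ_allow·πd³/16; πd³/16 = π×169³/16 = 947700 mm³.
T_allow = 87.62×947700 = 8.304×10^7 N·mm = 83040 N·m.

T_allow = 83000 N·m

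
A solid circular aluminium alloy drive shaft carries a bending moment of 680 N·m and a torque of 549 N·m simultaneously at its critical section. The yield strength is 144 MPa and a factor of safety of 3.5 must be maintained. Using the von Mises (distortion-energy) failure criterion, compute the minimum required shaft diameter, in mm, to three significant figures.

σ_allow = σ_y/n = 144/3.5 = 41.14 MPa.
For a solid shaft σ_b = 32M/(πd³) and τ = 16T/(πd³), so the von Mises stress is σ' = (16/πd³)·√(4M²+3T²).
√(4M²+3T²) = √(4×(680000)² + 3×(549000)²) = 1.659×10^6 N·mm.
d³ = 16×1.659×10^6/(π×41.14) = 205400 mm³.
d = 59.00 mm.

d = 59.0 mm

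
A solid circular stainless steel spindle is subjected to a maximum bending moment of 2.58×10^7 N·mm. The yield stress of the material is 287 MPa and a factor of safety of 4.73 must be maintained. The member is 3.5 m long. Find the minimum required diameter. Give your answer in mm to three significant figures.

σ_allow = 287/4.73 = 60.68 MPa.
For a solid circular section σ = 32M/(πd³), so d³ = 32M/(π σ_allow) = 32×2.5800×10^7/(π×60.68) = 4.331×10^6 mm³.
d = 163.0 mm.

d = 163 mm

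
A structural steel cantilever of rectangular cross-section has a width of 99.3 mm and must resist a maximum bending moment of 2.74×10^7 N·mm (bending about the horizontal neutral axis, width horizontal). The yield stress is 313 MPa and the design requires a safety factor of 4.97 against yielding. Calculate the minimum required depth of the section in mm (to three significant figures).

h = 162 mm

σ_allow = 313/4.97 = 62.98 MPa.
For a rectangular section σ = 6M/(bh²), so h² = 6M/(b σ_allow) = 6×2.7400×10^7/(99.3×62.98) = 26290 mm².
h = 162.1 mm.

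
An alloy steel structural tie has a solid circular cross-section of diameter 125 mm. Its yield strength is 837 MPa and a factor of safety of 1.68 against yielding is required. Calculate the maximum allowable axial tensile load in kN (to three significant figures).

σ_allow = 837/1.68 = 498.2 MPa.
A = πd²/4 = π×125²/4 = 12270 mm².
F_allow = σ_allow × A = 498.2×12270 = 6.114×10^6 N.

F_allow = 6110 kN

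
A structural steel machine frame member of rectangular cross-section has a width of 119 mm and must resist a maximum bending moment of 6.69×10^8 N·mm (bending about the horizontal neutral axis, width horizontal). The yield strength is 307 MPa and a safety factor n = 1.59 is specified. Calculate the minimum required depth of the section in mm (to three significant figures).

h = 418 mm

σ_allow = 307/1.59 = 193.1 MPa.
For a rectangular section σ = 6M/(bh²), so h² = 6M/(b σ_allow) = 6×6.6900×10^8/(119×193.1) = 174700 mm².
h = 418.0 mm.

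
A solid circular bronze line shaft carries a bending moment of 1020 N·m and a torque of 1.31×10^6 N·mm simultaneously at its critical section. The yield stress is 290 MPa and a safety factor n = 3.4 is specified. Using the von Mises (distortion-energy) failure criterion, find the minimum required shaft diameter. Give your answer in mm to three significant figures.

σ_allow = σ_y/n = 290/3.4 = 85.29 MPa.
For a solid shaft σ_b = 32M/(πd³) and τ = 16T/(πd³), so the von Mises stress is σ' = (16/πd³)·√(4M²+3T²).
√(4M²+3T²) = √(4×(1.020×10^6)² + 3×(1.310×10^6)²) = 3.051×10^6 N·mm.
d³ = 16×3.051×10^6/(π×85.29) = 182200 mm³.
d = 56.69 mm.

d = 56.7 mm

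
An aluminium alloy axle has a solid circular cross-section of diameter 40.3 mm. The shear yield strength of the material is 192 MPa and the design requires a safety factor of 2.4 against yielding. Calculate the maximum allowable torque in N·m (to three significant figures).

T_allow = 1030 N·m

τ_allow = 192/2.4 = 80.00 MPa.
For a solid shaft T_allow = τ_allow·πd³/16; πd³/16 = π×40.3³/16 = 12850 mm³.
T_allow = 80.00×12850 = 1.028×10^6 N·mm = 1028 N·m.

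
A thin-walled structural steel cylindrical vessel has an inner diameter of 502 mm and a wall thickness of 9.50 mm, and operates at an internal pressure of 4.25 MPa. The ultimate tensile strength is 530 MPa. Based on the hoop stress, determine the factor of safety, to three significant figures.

σ_h = pD/(2t) = 4.25×502/(2×9.50) = 112.3 MPa.
n = 530/112.3 = 4.720.

n = 4.72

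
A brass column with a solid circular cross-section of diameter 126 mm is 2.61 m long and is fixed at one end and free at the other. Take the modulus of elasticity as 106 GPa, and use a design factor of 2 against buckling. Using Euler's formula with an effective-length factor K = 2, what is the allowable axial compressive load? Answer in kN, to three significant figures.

P_allow = 238 kN

I = πd⁴/64 = π×126⁴/64 = 1.237×10^7 mm⁴.
Effective length L_e = KL = 2×2.61 m = 5220 mm.
Euler critical load P_cr = π²EI/L_e² = π²×106000×1.237×10^7/5220² = 475000 N.
P_allow = P_cr/n = 475000/2 = 237500 N.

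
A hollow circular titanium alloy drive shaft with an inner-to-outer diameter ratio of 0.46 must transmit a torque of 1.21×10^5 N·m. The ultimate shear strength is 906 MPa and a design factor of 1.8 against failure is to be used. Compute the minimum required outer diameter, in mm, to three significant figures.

τ_allow = 906/1.8 = 503.3 MPa.
For a hollow shaft τ = 16T/[πd_o³(1−k⁴)] with k = 0.46, so 1−k⁴ = 0.9552.
d_o³ = 16T/[π τ_allow (1−k⁴)] = 16×1.2100×10^8/(π×503.3×0.9552) = 1.282×10^6 mm³.
d_o = 108.6 mm.

d_o = 109 mm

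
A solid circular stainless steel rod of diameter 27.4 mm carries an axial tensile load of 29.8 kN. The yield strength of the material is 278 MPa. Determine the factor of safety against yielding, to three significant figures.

n = 5.50

A = πd²/4 = 589.6 mm².
σ = F/A = 29800/589.6 = 50.54 MPa.
n = 278/50.54 = 5.501.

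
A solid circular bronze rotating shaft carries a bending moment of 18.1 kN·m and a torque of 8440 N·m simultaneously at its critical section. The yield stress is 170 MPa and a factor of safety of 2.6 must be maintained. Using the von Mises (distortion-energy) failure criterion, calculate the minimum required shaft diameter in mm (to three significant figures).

d = 145 mm

σ_allow = σ_y/n = 170/2.6 = 65.38 MPa.
For a solid shaft σ_b = 32M/(πd³) and τ = 16T/(πd³), so the von Mises stress is σ' = (16/πd³)·√(4M²+3T²).
√(4M²+3T²) = √(4×(1.810×10^7)² + 3×(8.440×10^6)²) = 3.904×10^7 N·mm.
d³ = 16×3.904×10^7/(π×65.38) = 3.041×10^6 mm³.
d = 144.9 mm.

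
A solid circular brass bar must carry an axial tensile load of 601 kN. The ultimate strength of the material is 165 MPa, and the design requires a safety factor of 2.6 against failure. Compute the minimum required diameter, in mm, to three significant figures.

Allowable stress σ_allow = 165/2.6 = 63.46 MPa.
Required area A = F/σ_allow = 601000/63.46 = 9470 mm².
A = πd²/4 → d = √(4A/π) = 109.8 mm.

d = 110 mm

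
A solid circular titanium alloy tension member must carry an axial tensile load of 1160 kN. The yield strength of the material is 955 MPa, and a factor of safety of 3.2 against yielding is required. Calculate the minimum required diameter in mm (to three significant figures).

Allowable stress σ_allow = 955/3.2 = 298.4 MPa.
Required area A = F/σ_allow = 1160000/298.4 = 3887 mm².
A = πd²/4 → d = √(4A/π) = 70.35 mm.

d = 70.3 mm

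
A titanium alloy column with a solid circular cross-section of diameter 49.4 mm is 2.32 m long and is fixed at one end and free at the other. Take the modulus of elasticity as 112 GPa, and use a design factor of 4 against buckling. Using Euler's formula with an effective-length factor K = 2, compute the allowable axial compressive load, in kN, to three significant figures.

P_allow = 3.75 kN

I = πd⁴/64 = π×49.4⁴/64 = 292300 mm⁴.
Effective length L_e = KL = 2×2.32 m = 4640 mm.
Euler critical load P_cr = π²EI/L_e² = π²×112000×292300/4640² = 15010 N.
P_allow = P_cr/n = 15010/4 = 3752 N.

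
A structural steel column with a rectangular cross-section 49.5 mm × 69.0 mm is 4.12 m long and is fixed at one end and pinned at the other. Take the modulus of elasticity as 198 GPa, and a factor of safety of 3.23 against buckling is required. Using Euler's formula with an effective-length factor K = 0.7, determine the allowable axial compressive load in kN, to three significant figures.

Buckling occurs about the weak axis: I_min = h·b³/12 = 69.0×49.5³/12 = 697400 mm⁴ (b = 49.5 mm is the smaller dimension).
Effective length L_e = KL = 0.7×4.12 m = 2884 mm.
Euler critical load P_cr = π²EI/L_e² = π²×198000×697400/2884² = 163900 N.
P_allow = P_cr/n = 163900/3.23 = 50730 N.

P_allow = 50.7 kN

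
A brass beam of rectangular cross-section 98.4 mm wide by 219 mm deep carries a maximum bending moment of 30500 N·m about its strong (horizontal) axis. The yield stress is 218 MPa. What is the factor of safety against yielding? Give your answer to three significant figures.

Section modulus S = bh²/6 = 98.4×219²/6 = 786600 mm³.
σ = M/S = 3.0500×10^7/786600 = 38.78 MPa.
n = 218/38.78 = 5.622.

n = 5.62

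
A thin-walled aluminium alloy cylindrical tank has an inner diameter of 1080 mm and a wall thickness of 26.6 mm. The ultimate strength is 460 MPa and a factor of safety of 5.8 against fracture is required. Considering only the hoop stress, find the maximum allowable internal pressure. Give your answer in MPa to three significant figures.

σ_allow = 460/5.8 = 79.31 MPa.
σ_h = pD/(2t) → p_allow = 2σ_allow t/D = 2×79.31×26.6/1080 = 3.907 MPa.

p_allow = 3.91 MPa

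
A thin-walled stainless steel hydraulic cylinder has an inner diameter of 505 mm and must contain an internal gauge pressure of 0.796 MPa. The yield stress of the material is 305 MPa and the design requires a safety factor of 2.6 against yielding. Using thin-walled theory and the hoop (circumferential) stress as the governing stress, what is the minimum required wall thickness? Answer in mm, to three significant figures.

σ_allow = 305/2.6 = 117.3 MPa.
Hoop stress σ_h = pD/(2t), so t = pD/(2σ_allow) = 0.796×505/(2×117.3) = 1.713 mm.

t = 1.71 mm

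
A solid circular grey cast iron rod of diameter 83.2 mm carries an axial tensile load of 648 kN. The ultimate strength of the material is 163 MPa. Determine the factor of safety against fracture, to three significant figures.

A = πd²/4 = 5437 mm².
σ = F/A = 648000/5437 = 119.2 MPa.
n = 163/119.2 = 1.368.

n = 1.37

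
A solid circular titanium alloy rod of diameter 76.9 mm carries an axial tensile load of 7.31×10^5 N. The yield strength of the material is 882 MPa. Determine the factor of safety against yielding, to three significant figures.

n = 5.60

A = πd²/4 = 4645 mm².
σ = F/A = 731000/4645 = 157.4 MPa.
n = 882/157.4 = 5.604.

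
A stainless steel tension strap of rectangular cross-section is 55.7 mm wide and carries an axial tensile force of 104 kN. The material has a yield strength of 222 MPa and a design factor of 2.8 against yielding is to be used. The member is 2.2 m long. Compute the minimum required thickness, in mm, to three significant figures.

t = 23.5 mm

σ_allow = 222/2.8 = 79.29 MPa.
Required area A = F/σ_allow = 104000/79.29 = 1312 mm².
t = A/w = 1312/55.7 = 23.55 mm.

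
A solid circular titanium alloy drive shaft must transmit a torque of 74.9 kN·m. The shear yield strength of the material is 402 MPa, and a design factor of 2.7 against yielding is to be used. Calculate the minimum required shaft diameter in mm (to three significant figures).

Allowable shear stress τ_allow = 402/2.7 = 148.9 MPa.
For a solid shaft τ = 16T/(πd³), so d³ = 16T/(π τ_allow) = 16×7.4900×10^7/(π×148.9) = 2.562×10^6 mm³.
d = (2.562×10^6)^(1/3) = 136.8 mm.

d = 137 mm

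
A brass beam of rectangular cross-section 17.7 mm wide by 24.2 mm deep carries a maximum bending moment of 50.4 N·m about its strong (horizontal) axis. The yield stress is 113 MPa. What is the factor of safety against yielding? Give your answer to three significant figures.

Section modulus S = bh²/6 = 17.7×24.2²/6 = 1728 mm³.
σ = M/S = 50400/1728 = 29.17 MPa.
n = 113/29.17 = 3.873.

n = 3.87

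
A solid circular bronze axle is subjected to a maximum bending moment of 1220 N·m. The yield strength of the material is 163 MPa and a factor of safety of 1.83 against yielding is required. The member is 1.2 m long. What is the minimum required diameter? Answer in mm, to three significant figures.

σ_allow = 163/1.83 = 89.07 MPa.
For a solid circular section σ = 32M/(πd³), so d³ = 32M/(π σ_allow) = 32×1220000/(π×89.07) = 139500 mm³.
d = 51.87 mm.

d = 51.9 mm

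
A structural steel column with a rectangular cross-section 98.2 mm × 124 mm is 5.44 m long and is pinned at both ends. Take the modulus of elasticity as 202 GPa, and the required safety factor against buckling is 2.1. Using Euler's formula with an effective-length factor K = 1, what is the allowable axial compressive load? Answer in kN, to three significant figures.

Buckling occurs about the weak axis: I_min = h·b³/12 = 124×98.2³/12 = 9.785×10^6 mm⁴ (b = 98.2 mm is the smaller dimension).
Effective length L_e = KL = 1×5.44 m = 5440 mm.
Euler critical load P_cr = π²EI/L_e² = π²×202000×9.785×10^6/5440² = 659200 N.
P_allow = P_cr/n = 659200/2.1 = 313900 N.

P_allow = 314 kN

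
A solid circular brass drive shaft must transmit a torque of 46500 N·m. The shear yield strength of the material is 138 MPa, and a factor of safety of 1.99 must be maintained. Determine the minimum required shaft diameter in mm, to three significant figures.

d = 151 mm

Allowable shear stress τ_allow = 138/1.99 = 69.35 MPa.
For a solid shaft τ = 16T/(πd³), so d³ = 16T/(π τ_allow) = 16×4.6500×10^7/(π×69.35) = 3.415×10^6 mm³.
d = (3.415×10^6)^(1/3) = 150.6 mm.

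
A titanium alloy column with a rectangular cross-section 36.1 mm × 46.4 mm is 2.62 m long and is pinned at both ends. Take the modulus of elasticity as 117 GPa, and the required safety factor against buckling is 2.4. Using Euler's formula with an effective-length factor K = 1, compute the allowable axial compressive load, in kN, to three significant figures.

Buckling occurs about the weak axis: I_min = h·b³/12 = 46.4×36.1³/12 = 181900 mm⁴ (b = 36.1 mm is the smaller dimension).
Effective length L_e = KL = 1×2.62 m = 2620 mm.
Euler critical load P_cr = π²EI/L_e² = π²×117000×181900/2620² = 30600 N.
P_allow = P_cr/n = 30600/2.4 = 12750 N.

P_allow = 12.8 kN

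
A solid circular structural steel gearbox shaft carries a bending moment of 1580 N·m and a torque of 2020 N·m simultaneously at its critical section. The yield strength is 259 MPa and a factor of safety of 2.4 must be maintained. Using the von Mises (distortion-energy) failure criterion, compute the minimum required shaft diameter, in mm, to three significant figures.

d = 60.6 mm

σ_allow = σ_y/n = 259/2.4 = 107.9 MPa.
For a solid shaft σ_b = 32M/(πd³) and τ = 16T/(πd³), so the von Mises stress is σ' = (16/πd³)·√(4M²+3T²).
√(4M²+3T²) = √(4×(1.580×10^6)² + 3×(2.020×10^6)²) = 4.715×10^6 N·mm.
d³ = 16×4.715×10^6/(π×107.9) = 222500 mm³.
d = 60.60 mm.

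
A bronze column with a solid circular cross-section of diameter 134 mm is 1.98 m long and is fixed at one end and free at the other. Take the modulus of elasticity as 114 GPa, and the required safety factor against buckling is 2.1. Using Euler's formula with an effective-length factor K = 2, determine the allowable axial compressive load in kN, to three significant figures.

P_allow = 541 kN

I = πd⁴/64 = π×134⁴/64 = 1.583×10^7 mm⁴.
Effective length L_e = KL = 2×1.98 m = 3960 mm.
Euler critical load P_cr = π²EI/L_e² = π²×114000×1.583×10^7/3960² = 1.136×10^6 N.
P_allow = P_cr/n = 1.136×10^6/2.1 = 540700 N.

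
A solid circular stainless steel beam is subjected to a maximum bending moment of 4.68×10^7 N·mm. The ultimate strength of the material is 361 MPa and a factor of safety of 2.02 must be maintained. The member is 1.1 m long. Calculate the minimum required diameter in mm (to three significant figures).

d = 139 mm

σ_allow = 361/2.02 = 178.7 MPa.
For a solid circular section σ = 32M/(πd³), so d³ = 32M/(π σ_allow) = 32×4.6800×10^7/(π×178.7) = 2.667×10^6 mm³.
d = 138.7 mm.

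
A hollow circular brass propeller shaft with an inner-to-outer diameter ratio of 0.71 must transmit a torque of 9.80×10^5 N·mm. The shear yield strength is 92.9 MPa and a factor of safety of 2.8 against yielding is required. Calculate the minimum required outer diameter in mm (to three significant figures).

τ_allow = 92.9/2.8 = 33.18 MPa.
For a hollow shaft τ = 16T/[πd_o³(1−k⁴)] with k = 0.71, so 1−k⁴ = 0.7459.
d_o³ = 16T/[π τ_allow (1−k⁴)] = 16×980000/(π×33.18×0.7459) = 201700 mm³.
d_o = 58.64 mm.

d_o = 58.6 mm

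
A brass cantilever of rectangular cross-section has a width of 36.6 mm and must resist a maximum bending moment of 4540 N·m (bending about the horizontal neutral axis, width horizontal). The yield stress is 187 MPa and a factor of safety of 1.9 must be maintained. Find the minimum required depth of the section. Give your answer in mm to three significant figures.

h = 87.0 mm

σ_allow = 187/1.9 = 98.42 MPa.
For a rectangular section σ = 6M/(bh²), so h² = 6M/(b σ_allow) = 6×4540000/(36.6×98.42) = 7562 mm².
h = 86.96 mm.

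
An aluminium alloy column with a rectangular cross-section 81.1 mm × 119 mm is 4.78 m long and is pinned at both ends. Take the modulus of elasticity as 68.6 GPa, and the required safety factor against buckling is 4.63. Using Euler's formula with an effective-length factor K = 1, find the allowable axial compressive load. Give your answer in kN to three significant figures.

Buckling occurs about the weak axis: I_min = h·b³/12 = 119×81.1³/12 = 5.290×10^6 mm⁴ (b = 81.1 mm is the smaller dimension).
Effective length L_e = KL = 1×4.78 m = 4780 mm.
Euler critical load P_cr = π²EI/L_e² = π²×68600×5.290×10^6/4780² = 156700 N.
P_allow = P_cr/n = 156700/4.63 = 33850 N.

P_allow = 33.9 kN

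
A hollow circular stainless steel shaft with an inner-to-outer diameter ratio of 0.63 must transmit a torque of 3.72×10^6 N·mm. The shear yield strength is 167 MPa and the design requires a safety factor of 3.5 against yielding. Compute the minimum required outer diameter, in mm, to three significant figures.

τ_allow = 167/3.5 = 47.71 MPa.
For a hollow shaft τ = 16T/[πd_o³(1−k⁴)] with k = 0.63, so 1−k⁴ = 0.8425.
d_o³ = 16T/[π τ_allow (1−k⁴)] = 16×3720000/(π×47.71×0.8425) = 471300 mm³.
d_o = 77.82 mm.

d_o = 77.8 mm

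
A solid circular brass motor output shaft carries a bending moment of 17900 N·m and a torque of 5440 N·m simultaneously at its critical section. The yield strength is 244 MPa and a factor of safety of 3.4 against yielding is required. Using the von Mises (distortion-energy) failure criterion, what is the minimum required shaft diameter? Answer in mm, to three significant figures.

d = 138 mm

σ_allow = σ_y/n = 244/3.4 = 71.76 MPa.
For a solid shaft σ_b = 32M/(πd³) and τ = 16T/(πd³), so the von Mises stress is σ' = (16/πd³)·√(4M²+3T²).
√(4M²+3T²) = √(4×(1.790×10^7)² + 3×(5.440×10^6)²) = 3.702×10^7 N·mm.
d³ = 16×3.702×10^7/(π×71.76) = 2.627×10^6 mm³.
d = 138.0 mm.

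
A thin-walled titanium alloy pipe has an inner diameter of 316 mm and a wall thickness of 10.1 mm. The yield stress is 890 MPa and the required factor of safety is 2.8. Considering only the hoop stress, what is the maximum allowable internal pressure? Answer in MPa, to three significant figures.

σ_allow = 890/2.8 = 317.9 MPa.
σ_h = pD/(2t) → p_allow = 2σ_allow t/D = 2×317.9×10.1/316 = 20.32 MPa.

p_allow = 20.3 MPa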